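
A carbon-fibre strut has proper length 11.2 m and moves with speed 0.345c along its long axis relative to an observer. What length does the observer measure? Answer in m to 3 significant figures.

L ≈ 10.5 m

γ = 1/√(1 − 0.345²) = 1.0654
Length contraction: L = L₀/γ = 11.2/1.0654 = 10.5 m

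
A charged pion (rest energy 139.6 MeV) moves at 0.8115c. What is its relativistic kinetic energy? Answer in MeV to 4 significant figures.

K ≈ 99.30 MeV

γ = 1/√(1 − 0.8115²) = 1.71130
K = (γ − 1)m₀c² = (1.71130 − 1) × 139.6 MeV = 0.711296 × 139.6 MeV = 99.30 MeV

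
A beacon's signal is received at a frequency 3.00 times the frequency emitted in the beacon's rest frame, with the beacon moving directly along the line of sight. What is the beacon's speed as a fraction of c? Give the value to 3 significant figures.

f_obs/f_src = √((1+β)/(1−β)) = 3.00  ⇒  (1+β)/(1−β) = 9.0000
β = |1 − D²|/(1 + D²) = |1 − 9.0000|/(1 + 9.0000) = 0.800

β ≈ 0.800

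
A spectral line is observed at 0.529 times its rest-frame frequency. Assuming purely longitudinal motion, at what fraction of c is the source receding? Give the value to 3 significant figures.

f_obs/f_src = √((1−β)/(1+β)) = 0.529  ⇒  (1−β)/(1+β) = 0.27984
β = |1 − D²|/(1 + D²) = |1 − 0.27984|/(1 + 0.27984) = 0.563

β ≈ 0.563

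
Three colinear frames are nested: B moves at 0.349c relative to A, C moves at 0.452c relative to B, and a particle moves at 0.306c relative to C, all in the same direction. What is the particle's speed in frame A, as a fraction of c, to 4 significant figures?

u ≈ 0.8235c

Compose boost 2: (0.452 + 0.349)/(1 + 0.452×0.349) = 0.8010/1.15775 = 0.691860
Compose boost 3: (0.306 + 0.691860)/(1 + 0.306×0.691860) = 0.997860/1.21171 = 0.8235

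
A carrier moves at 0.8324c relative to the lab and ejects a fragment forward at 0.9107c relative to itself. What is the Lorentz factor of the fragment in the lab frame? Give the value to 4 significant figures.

γ ≈ 7.680

u_lab = (0.9107 + 0.8324)/(1 + 0.9107×0.8324) = 1.7431/1.758067 = 0.9914869
γ = 1/√(1 − 0.9914869²) = 7.680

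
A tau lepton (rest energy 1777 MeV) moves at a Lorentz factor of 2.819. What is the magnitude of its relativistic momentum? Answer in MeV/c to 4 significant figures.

p ≈ 4684 MeV/c

β = √(1 − 1/γ²) = √(1 − 1/2.819²) = 0.934967
p = γβm₀c = 2.819 × 0.934967 × 1777 MeV/c = 4684 MeV/c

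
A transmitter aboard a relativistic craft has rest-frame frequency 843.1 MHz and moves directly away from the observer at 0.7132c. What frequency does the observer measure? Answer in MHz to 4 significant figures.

f_obs ≈ 345.0 MHz

Relativistic Doppler: f_obs = f_src √((1−β)/(1+β))
= 843.1 × √(0.286800/1.71320) = 843.1 × 0.409153 = 345.0 MHz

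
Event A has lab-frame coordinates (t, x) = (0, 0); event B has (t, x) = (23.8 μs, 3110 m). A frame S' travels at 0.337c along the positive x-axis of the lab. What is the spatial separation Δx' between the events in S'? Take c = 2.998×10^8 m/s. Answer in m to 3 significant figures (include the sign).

Δx' ≈ 749 m

γ = 1/√(1 − 0.337²) = 1.0621
Δx' = γ(Δx − vΔt) = 1.0621 × (3110 m − 0.337×(2.998×10^8 m/s)×23.8×10^-6 s)
= 1.0621 × (705.42 m) = 749 m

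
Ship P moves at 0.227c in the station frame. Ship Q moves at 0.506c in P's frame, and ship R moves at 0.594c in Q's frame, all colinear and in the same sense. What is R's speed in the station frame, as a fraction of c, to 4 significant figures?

Compose boost 2: (0.506 + 0.227)/(1 + 0.506×0.227) = 0.7330/1.11486 = 0.657480
Compose boost 3: (0.594 + 0.657480)/(1 + 0.594×0.657480) = 1.25148/1.39054 = 0.9000

u ≈ 0.9000c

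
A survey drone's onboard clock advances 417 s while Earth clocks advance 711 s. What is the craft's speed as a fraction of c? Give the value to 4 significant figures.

β ≈ 0.8100

γ = Δt/τ₀ = 711/417 = 1.70504
β = √(1 − 1/γ²) = √(1 − 1/1.70504²) = 0.8100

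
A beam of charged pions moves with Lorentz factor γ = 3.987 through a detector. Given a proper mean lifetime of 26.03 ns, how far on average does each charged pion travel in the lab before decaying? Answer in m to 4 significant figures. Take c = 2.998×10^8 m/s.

d ≈ 30.12 m

β = √(1 − 1/γ²) = √(1 − 1/3.987²) = 0.968035
Dilated lifetime: Δt = γτ₀ = 3.987 × 26.03 ns = 103.782 ns
d = vΔt = 0.968035c × 103.782 ns = 2.90217×10^8 m/s × 1.03782×10^-7 s = 30.12 m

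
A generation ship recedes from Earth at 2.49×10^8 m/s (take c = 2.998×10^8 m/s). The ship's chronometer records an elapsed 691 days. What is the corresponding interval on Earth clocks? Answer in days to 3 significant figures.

Δt ≈ 1240 days

β = v/c = 2.49×10^8 / 2.998×10^8 = 0.83055
γ = 1/√(1 − 0.83055²) = 1.7955
Time dilation: Δt = γτ₀ = 1.7955 × 691 days = 1240 days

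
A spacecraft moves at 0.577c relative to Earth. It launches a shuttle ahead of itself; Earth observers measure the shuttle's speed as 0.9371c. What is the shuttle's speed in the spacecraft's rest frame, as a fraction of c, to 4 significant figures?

Inverse velocity addition: u' = (u − v)/(1 − uv/c²)
= (0.9371 − 0.577)/(1 − 0.9371×0.577) = 0.3601/0.459293 = 0.7840

u' ≈ 0.7840c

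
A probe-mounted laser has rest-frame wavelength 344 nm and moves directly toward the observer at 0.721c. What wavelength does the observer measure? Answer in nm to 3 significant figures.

λ_obs ≈ 139 nm

Relativistic Doppler: λ_obs = λ_src √((1−β)/(1+β))
= 344 × √(0.27900/1.7210) = 344 × 0.40264 = 139 nm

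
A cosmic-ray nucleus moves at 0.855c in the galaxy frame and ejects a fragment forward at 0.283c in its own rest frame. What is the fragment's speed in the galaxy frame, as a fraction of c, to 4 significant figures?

u ≈ 0.9163c

Compose boost 2: (0.283 + 0.855)/(1 + 0.283×0.855) = 1.138/1.24196 = 0.9163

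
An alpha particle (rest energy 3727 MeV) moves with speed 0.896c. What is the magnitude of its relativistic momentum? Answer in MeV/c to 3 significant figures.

γ = 1/√(1 − 0.896²) = 2.2520
p = γβm₀c = 2.2520 × 0.896 × 3727 MeV/c = 7520 MeV/c

p ≈ 7520 MeV/c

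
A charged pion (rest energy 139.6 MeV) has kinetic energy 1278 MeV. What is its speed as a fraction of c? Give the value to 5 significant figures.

γ = 1 + K/(m₀c²) = 1 + 1278/139.6 = 10.15473
β = √(1 − 1/γ²) = 0.99514

β ≈ 0.99514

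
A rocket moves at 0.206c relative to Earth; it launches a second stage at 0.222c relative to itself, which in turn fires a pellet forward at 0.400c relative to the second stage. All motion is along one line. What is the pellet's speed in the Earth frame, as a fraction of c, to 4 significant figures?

u ≈ 0.6954c

Compose boost 2: (0.222 + 0.206)/(1 + 0.222×0.206) = 0.4280/1.04573 = 0.409283
Compose boost 3: (0.400 + 0.409283)/(1 + 0.400×0.409283) = 0.809283/1.16371 = 0.6954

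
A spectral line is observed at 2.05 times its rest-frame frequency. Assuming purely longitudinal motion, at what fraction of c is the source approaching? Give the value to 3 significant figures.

β ≈ 0.616

f_obs/f_src = √((1+β)/(1−β)) = 2.05  ⇒  (1+β)/(1−β) = 4.2025
β = |1 − D²|/(1 + D²) = |1 − 4.2025|/(1 + 4.2025) = 0.616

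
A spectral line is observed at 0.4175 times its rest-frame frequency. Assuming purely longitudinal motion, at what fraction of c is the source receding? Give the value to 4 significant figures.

β ≈ 0.7031

f_obs/f_src = √((1−β)/(1+β)) = 0.4175  ⇒  (1−β)/(1+β) = 0.174306
β = |1 − D²|/(1 + D²) = |1 − 0.174306|/(1 + 0.174306) = 0.7031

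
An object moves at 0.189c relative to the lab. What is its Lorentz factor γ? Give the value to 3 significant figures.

γ = 1/√(1 − β²) = 1/√(1 − 0.189²) = 1/√(0.96428) = 1.02

γ ≈ 1.02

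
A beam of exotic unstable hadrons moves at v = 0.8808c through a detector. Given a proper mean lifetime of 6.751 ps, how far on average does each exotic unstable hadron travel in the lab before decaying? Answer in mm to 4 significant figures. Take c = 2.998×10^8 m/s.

d ≈ 3.765 mm

γ = 1/√(1 − 0.8808²) = 2.11198
Dilated lifetime: Δt = γτ₀ = 2.11198 × 6.751 ps = 14.2580 ps
d = vΔt = 0.8808c × 14.2580 ps = 2.64064×10^8 m/s × 1.42580×10^-11 s = 3.765 mm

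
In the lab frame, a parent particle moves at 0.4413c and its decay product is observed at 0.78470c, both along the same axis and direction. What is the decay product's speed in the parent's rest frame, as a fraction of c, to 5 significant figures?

Inverse velocity addition: u' = (u − v)/(1 − uv/c²)
= (0.78470 − 0.4413)/(1 − 0.78470×0.4413) = 0.34340/0.6537119 = 0.52531

u' ≈ 0.52531c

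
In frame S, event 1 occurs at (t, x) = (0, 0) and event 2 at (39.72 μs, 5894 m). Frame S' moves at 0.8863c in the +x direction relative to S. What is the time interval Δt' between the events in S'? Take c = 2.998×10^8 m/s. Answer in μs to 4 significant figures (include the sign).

γ = 1/√(1 − 0.8863²) = 2.15931
Δt' = γ(Δt − vΔx/c²) = 2.15931 × (39.72 μs − 0.8863×5894 m / (2.998×10^8 m/s))
= 2.15931 × (22.2955 μs) = 48.14 μs

Δt' ≈ 48.14 μs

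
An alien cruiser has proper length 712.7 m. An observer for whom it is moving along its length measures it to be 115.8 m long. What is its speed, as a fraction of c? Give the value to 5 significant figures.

γ = L₀/L = 712.7/115.8 = 6.154577
β = √(1 − 1/γ²) = 0.98671

β ≈ 0.98671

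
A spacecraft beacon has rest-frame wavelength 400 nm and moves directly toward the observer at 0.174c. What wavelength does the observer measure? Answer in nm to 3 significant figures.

Relativistic Doppler: λ_obs = λ_src √((1−β)/(1+β))
= 400 × √(0.82600/1.1740) = 400 × 0.83880 = 336 nm

λ_obs ≈ 336 nm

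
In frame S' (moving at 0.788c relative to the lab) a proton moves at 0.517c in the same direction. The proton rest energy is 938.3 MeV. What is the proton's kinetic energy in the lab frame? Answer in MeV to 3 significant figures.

K ≈ 1570 MeV

u_lab = (0.517 + 0.788)/(1 + 0.517×0.788) = 0.927244
γ = 1/√(1 − 0.927244²) = 2.6705
K = (γ − 1)m₀c² = (2.6705 − 1) × 938.3 = 1.6705 × 938.3 = 1570 MeV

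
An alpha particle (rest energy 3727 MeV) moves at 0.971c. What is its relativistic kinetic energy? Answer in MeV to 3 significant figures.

K ≈ 11900 MeV

γ = 1/√(1 − 0.971²) = 4.1827
K = (γ − 1)m₀c² = (4.1827 − 1) × 3727 MeV = 3.1827 × 3727 MeV = 11900 MeV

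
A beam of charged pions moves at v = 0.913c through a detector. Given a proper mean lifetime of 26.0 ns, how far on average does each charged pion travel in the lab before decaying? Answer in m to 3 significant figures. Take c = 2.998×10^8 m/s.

d ≈ 17.4 m

γ = 1/√(1 − 0.913²) = 2.4512
Dilated lifetime: Δt = γτ₀ = 2.4512 × 26.0 ns = 63.732 ns
d = vΔt = 0.913c × 63.732 ns = 2.7372×10^8 m/s × 6.3732×10^-8 s = 17.4 m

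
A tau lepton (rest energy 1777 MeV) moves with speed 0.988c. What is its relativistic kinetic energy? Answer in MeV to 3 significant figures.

γ = 1/√(1 − 0.988²) = 6.4744
K = (γ − 1)m₀c² = (6.4744 − 1) × 1777 MeV = 5.4744 × 1777 MeV = 9730 MeV

K ≈ 9730 MeV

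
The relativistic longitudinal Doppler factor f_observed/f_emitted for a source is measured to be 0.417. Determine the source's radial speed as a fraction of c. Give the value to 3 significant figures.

f_obs/f_src = √((1−β)/(1+β)) = 0.417  ⇒  (1−β)/(1+β) = 0.17389
β = |1 − D²|/(1 + D²) = |1 − 0.17389|/(1 + 0.17389) = 0.704

β ≈ 0.704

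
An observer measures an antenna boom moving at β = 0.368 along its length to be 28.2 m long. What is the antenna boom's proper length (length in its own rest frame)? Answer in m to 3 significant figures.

γ = 1/√(1 − 0.368²) = 1.0755
L₀ = γL = 1.0755 × 28.2 = 30.3 m

L₀ ≈ 30.3 m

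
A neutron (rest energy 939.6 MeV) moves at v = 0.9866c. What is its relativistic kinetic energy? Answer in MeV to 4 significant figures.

γ = 1/√(1 − 0.9866²) = 6.12904
K = (γ − 1)m₀c² = (6.12904 − 1) × 939.6 MeV = 5.12904 × 939.6 MeV = 4819 MeV

K ≈ 4819 MeV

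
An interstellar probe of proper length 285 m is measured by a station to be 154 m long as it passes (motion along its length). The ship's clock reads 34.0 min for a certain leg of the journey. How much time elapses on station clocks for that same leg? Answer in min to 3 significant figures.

Length contraction ⇒ γ = L₀/L = 285/154 = 1.8506
Time dilation: Δt = γτ₀ = 1.8506 × 34.0 min = 62.9 min

Δt ≈ 62.9 min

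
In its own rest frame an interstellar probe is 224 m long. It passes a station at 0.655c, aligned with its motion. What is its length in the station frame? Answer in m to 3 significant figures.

γ = 1/√(1 − 0.655²) = 1.3234
Length contraction: L = L₀/γ = 224/1.3234 = 169 m

L ≈ 169 m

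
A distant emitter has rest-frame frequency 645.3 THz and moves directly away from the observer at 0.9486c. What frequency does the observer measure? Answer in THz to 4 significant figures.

Relativistic Doppler: f_obs = f_src √((1−β)/(1+β))
= 645.3 × √(0.0514000/1.94860) = 645.3 × 0.162413 = 104.8 THz

f_obs ≈ 104.8 THz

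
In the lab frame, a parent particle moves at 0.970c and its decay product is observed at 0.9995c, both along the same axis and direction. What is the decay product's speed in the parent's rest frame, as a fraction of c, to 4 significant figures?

u' ≈ 0.9677c

Inverse velocity addition: u' = (u − v)/(1 − uv/c²)
= (0.9995 − 0.970)/(1 − 0.9995×0.970) = 0.02950/0.0304850 = 0.9677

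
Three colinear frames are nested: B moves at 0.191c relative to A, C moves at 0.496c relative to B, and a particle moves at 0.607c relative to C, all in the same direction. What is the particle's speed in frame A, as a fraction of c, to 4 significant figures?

Compose boost 2: (0.496 + 0.191)/(1 + 0.496×0.191) = 0.6870/1.09474 = 0.627549
Compose boost 3: (0.607 + 0.627549)/(1 + 0.607×0.627549) = 1.23455/1.38092 = 0.8940

u ≈ 0.8940c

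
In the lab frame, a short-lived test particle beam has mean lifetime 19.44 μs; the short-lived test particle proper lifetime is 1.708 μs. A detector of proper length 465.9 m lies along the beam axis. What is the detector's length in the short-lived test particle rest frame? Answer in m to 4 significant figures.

L ≈ 40.93 m

Time dilation ⇒ γ = Δt/τ₀ = 19.44/1.708 = 11.3817
Length contraction: L = L₀/γ = 465.9/11.3817 = 40.93 m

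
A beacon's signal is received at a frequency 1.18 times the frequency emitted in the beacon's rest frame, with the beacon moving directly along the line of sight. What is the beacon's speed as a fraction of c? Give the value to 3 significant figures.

f_obs/f_src = √((1+β)/(1−β)) = 1.18  ⇒  (1+β)/(1−β) = 1.3924
β = |1 − D²|/(1 + D²) = |1 − 1.3924|/(1 + 1.3924) = 0.164

β ≈ 0.164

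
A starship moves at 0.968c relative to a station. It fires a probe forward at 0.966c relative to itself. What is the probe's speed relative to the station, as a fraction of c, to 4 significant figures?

Relativistic velocity addition: u = (u' + v)/(1 + u'v/c²)
= (0.966 + 0.968)/(1 + 0.966×0.968) = 1.934/1.93509 = 0.9994

u ≈ 0.9994c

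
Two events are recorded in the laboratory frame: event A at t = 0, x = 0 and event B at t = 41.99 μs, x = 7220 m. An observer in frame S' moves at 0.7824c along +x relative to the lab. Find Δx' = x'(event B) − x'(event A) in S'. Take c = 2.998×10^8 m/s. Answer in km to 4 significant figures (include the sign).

γ = 1/√(1 − 0.7824²) = 1.60571
Δx' = γ(Δx − vΔt) = 1.60571 × (7220 m − 0.7824×(2.998×10^8 m/s)×41.99×10^-6 s)
= 1.60571 × (-2629.32 m) = -4.222 km

Δx' ≈ -4.222 km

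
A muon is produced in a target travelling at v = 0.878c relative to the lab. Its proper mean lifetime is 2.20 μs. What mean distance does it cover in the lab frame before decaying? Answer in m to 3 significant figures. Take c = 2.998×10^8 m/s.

d ≈ 1210 m

γ = 1/√(1 − 0.878²) = 2.0892
Dilated lifetime: Δt = γτ₀ = 2.0892 × 2.20 μs = 4.5962 μs
d = vΔt = 0.878c × 4.5962 μs = 2.6322×10^8 m/s × 4.5962×10^-6 s = 1210 m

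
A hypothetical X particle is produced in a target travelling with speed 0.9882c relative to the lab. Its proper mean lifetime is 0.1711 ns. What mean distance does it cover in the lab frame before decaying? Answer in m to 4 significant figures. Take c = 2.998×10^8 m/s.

d ≈ 0.3309 m

γ = 1/√(1 − 0.9882²) = 6.52873
Dilated lifetime: Δt = γτ₀ = 6.52873 × 0.1711 ns = 1.11707 ns
d = vΔt = 0.9882c × 1.11707 ns = 2.96262×10^8 m/s × 1.11707×10^-9 s = 0.3309 m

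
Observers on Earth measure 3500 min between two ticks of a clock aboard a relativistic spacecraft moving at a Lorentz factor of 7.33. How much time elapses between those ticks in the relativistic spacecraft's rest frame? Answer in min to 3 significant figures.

τ₀ ≈ 477 min

γ = 7.33 (given)
Proper time: τ₀ = Δt/γ = 3500/7.33 = 477 min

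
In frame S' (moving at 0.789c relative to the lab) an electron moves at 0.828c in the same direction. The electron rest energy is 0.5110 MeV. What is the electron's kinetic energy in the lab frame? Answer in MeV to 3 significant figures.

u_lab = (0.828 + 0.789)/(1 + 0.828×0.789) = 0.978049
γ = 1/√(1 − 0.978049²) = 4.7990
K = (γ − 1)m₀c² = (4.7990 − 1) × 0.5110 = 3.7990 × 0.5110 = 1.94 MeV

K ≈ 1.94 MeV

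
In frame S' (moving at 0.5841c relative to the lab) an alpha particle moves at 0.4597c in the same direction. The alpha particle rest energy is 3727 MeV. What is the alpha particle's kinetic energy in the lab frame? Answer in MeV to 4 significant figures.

K ≈ 2832 MeV

u_lab = (0.4597 + 0.5841)/(1 + 0.4597×0.5841) = 0.8228547
γ = 1/√(1 − 0.8228547²) = 1.75978
K = (γ − 1)m₀c² = (1.75978 − 1) × 3727 = 0.759783 × 3727 = 2832 MeV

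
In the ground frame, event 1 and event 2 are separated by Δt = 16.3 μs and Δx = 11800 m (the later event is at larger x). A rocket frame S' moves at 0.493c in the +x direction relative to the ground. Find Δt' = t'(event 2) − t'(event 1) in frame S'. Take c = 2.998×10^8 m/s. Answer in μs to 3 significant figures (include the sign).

Δt' ≈ -3.57 μs

γ = 1/√(1 − 0.493²) = 1.1494
Δt' = γ(Δt − vΔx/c²) = 1.1494 × (16.3 μs − 0.493×11800 m / (2.998×10^8 m/s))
= 1.1494 × (-3.1043 μs) = -3.57 μs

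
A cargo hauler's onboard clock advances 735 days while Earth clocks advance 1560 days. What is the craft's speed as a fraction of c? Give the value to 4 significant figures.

β ≈ 0.8821

γ = Δt/τ₀ = 1560/735 = 2.12245
β = √(1 − 1/γ²) = √(1 − 1/2.12245²) = 0.8821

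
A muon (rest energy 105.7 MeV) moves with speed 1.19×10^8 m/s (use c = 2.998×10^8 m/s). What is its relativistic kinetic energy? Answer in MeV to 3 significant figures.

K ≈ 9.46 MeV

β = v/c = 1.19×10^8 / 2.998×10^8 = 0.39693
γ = 1/√(1 − 0.39693²) = 1.0895
K = (γ − 1)m₀c² = (1.0895 − 1) × 105.7 MeV = 0.089505 × 105.7 MeV = 9.46 MeV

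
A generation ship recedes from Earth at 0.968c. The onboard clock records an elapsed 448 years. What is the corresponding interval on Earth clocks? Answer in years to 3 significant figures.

Δt ≈ 1790 years

γ = 1/√(1 − 0.968²) = 3.9849
Time dilation: Δt = γτ₀ = 3.9849 × 448 years = 1790 years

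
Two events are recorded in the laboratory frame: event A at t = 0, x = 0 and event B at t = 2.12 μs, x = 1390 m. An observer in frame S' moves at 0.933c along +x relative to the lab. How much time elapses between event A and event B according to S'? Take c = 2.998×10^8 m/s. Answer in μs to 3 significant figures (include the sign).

Δt' ≈ -6.13 μs

γ = 1/√(1 − 0.933²) = 2.7787
Δt' = γ(Δt − vΔx/c²) = 2.7787 × (2.12 μs − 0.933×1390 m / (2.998×10^8 m/s))
= 2.7787 × (-2.2058 μs) = -6.13 μs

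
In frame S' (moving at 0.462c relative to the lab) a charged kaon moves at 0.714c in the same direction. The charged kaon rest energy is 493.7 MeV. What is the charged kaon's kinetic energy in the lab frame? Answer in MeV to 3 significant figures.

K ≈ 564 MeV

u_lab = (0.714 + 0.462)/(1 + 0.714×0.462) = 0.884298
γ = 1/√(1 − 0.884298²) = 2.1417
K = (γ − 1)m₀c² = (2.1417 − 1) × 493.7 = 1.1417 × 493.7 = 564 MeV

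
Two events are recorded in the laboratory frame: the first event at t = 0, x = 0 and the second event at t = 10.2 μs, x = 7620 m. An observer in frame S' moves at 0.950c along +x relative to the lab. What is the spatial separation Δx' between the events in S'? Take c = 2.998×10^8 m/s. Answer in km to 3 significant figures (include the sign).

γ = 1/√(1 − 0.950²) = 3.2026
Δx' = γ(Δx − vΔt) = 3.2026 × (7620 m − 0.950×(2.998×10^8 m/s)×10.2×10^-6 s)
= 3.2026 × (4714.9 m) = 15.1 km

Δx' ≈ 15.1 km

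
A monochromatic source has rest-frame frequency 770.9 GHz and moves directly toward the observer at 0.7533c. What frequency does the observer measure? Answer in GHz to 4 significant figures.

f_obs ≈ 2055 GHz

Relativistic Doppler: f_obs = f_src √((1+β)/(1−β))
= 770.9 × √(1.75330/0.246700) = 770.9 × 2.66590 = 2055 GHz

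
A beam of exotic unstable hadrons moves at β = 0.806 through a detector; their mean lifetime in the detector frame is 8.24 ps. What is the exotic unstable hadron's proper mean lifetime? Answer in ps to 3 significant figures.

γ = 1/√(1 − 0.806²) = 1.6894
Proper time: τ₀ = Δt/γ = 8.24/1.6894 = 4.88 ps

τ₀ ≈ 4.88 ps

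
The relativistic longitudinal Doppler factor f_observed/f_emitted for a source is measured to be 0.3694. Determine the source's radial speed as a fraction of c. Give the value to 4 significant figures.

β ≈ 0.7599

f_obs/f_src = √((1−β)/(1+β)) = 0.3694  ⇒  (1−β)/(1+β) = 0.136456
β = |1 − D²|/(1 + D²) = |1 − 0.136456|/(1 + 0.136456) = 0.7599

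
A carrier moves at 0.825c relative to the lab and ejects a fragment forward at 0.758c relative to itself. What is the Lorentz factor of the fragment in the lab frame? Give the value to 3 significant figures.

u_lab = (0.758 + 0.825)/(1 + 0.758×0.825) = 1.583/1.62535 = 0.973944
γ = 1/√(1 − 0.973944²) = 4.41

γ ≈ 4.41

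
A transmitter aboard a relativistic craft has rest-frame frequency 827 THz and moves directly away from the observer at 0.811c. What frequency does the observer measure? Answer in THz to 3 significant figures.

Relativistic Doppler: f_obs = f_src √((1−β)/(1+β))
= 827 × √(0.18900/1.8110) = 827 × 0.32305 = 267 THz

f_obs ≈ 267 THz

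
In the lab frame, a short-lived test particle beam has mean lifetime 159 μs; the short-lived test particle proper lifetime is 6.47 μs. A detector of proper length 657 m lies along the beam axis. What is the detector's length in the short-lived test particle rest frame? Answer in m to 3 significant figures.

Time dilation ⇒ γ = Δt/τ₀ = 159/6.47 = 24.575
Length contraction: L = L₀/γ = 657/24.575 = 26.7 m

L ≈ 26.7 m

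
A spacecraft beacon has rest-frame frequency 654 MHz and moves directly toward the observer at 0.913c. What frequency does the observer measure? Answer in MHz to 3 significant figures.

Relativistic Doppler: f_obs = f_src √((1+β)/(1−β))
= 654 × √(1.9130/0.087000) = 654 × 4.6892 = 3070 MHz

f_obs ≈ 3070 MHz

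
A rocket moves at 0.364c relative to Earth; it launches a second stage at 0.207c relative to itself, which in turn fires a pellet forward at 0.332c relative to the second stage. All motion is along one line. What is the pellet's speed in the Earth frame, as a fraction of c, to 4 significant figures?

u ≈ 0.7337c

Compose boost 2: (0.207 + 0.364)/(1 + 0.207×0.364) = 0.5710/1.07535 = 0.530991
Compose boost 3: (0.332 + 0.530991)/(1 + 0.332×0.530991) = 0.862991/1.17629 = 0.7337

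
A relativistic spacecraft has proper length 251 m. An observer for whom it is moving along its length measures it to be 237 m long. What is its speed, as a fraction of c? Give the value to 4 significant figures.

γ = L₀/L = 251/237 = 1.05907
β = √(1 − 1/γ²) = 0.3293

β ≈ 0.3293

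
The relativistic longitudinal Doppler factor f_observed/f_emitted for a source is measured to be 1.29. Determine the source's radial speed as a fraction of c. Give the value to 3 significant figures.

β ≈ 0.249

f_obs/f_src = √((1+β)/(1−β)) = 1.29  ⇒  (1+β)/(1−β) = 1.6641
β = |1 − D²|/(1 + D²) = |1 − 1.6641|/(1 + 1.6641) = 0.249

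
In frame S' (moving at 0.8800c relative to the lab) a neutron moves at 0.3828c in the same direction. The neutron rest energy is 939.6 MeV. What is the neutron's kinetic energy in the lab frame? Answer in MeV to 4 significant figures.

u_lab = (0.3828 + 0.8800)/(1 + 0.3828×0.8800) = 0.9445987
γ = 1/√(1 − 0.9445987²) = 3.04667
K = (γ − 1)m₀c² = (3.04667 − 1) × 939.6 = 2.04667 × 939.6 = 1923 MeV

K ≈ 1923 MeV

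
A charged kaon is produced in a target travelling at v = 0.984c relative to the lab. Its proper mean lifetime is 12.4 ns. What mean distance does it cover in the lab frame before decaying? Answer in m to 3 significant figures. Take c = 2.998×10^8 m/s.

d ≈ 20.5 m

γ = 1/√(1 − 0.984²) = 5.6127
Dilated lifetime: Δt = γτ₀ = 5.6127 × 12.4 ns = 69.597 ns
d = vΔt = 0.984c × 69.597 ns = 2.9500×10^8 m/s × 6.9597×10^-8 s = 20.5 m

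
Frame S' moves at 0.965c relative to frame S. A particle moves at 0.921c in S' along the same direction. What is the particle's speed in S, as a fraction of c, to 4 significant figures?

u ≈ 0.9985c

Relativistic velocity addition: u = (u' + v)/(1 + u'v/c²)
= (0.921 + 0.965)/(1 + 0.921×0.965) = 1.886/1.88877 = 0.9985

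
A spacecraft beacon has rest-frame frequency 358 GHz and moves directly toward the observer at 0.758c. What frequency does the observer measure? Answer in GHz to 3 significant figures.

Relativistic Doppler: f_obs = f_src √((1+β)/(1−β))
= 358 × √(1.7580/0.24200) = 358 × 2.6953 = 965 GHz

f_obs ≈ 965 GHz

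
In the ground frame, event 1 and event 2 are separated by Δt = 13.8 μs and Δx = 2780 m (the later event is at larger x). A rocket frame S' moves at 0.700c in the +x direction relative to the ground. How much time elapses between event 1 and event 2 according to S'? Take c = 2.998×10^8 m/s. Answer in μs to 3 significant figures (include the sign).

γ = 1/√(1 − 0.700²) = 1.4003
Δt' = γ(Δt − vΔx/c²) = 1.4003 × (13.8 μs − 0.700×2780 m / (2.998×10^8 m/s))
= 1.4003 × (7.3090 μs) = 10.2 μs

Δt' ≈ 10.2 μs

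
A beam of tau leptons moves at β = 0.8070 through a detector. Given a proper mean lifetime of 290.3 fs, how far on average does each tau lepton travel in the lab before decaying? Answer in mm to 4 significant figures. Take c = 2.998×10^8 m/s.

γ = 1/√(1 − 0.8070²) = 1.69333
Dilated lifetime: Δt = γτ₀ = 1.69333 × 290.3 fs = 491.574 fs
d = vΔt = 0.8070c × 491.574 fs = 2.41939×10^8 m/s × 4.91574×10^-13 s = 0.1189 mm

d ≈ 0.1189 mm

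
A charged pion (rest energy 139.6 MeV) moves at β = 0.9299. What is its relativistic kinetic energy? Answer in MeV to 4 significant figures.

K ≈ 239.9 MeV

γ = 1/√(1 − 0.9299²) = 2.71878
K = (γ − 1)m₀c² = (2.71878 − 1) × 139.6 MeV = 1.71878 × 139.6 MeV = 239.9 MeV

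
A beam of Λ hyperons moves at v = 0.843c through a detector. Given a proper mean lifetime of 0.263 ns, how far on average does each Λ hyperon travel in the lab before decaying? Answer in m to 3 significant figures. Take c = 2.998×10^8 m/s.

d ≈ 0.124 m

γ = 1/√(1 − 0.843²) = 1.8590
Dilated lifetime: Δt = γτ₀ = 1.8590 × 0.263 ns = 0.48893 ns
d = vΔt = 0.843c × 0.48893 ns = 2.5273×10^8 m/s × 4.8893×10^-10 s = 0.124 m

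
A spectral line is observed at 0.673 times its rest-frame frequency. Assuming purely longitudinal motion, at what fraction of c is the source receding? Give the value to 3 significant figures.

β ≈ 0.377

f_obs/f_src = √((1−β)/(1+β)) = 0.673  ⇒  (1−β)/(1+β) = 0.45293
β = |1 − D²|/(1 + D²) = |1 − 0.45293|/(1 + 0.45293) = 0.377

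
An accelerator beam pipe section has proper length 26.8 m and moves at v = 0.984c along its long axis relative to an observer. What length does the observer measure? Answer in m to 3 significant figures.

γ = 1/√(1 − 0.984²) = 5.6127
Length contraction: L = L₀/γ = 26.8/5.6127 = 4.77 m

L ≈ 4.77 m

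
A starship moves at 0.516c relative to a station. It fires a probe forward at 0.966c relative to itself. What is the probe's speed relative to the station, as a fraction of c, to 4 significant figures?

Relativistic velocity addition: u = (u' + v)/(1 + u'v/c²)
= (0.966 + 0.516)/(1 + 0.966×0.516) = 1.482/1.49846 = 0.9890

u ≈ 0.9890c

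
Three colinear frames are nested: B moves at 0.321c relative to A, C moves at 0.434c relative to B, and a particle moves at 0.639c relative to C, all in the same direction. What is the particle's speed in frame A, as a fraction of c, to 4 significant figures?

Compose boost 2: (0.434 + 0.321)/(1 + 0.434×0.321) = 0.7550/1.13931 = 0.662679
Compose boost 3: (0.639 + 0.662679)/(1 + 0.639×0.662679) = 1.30168/1.42345 = 0.9145

u ≈ 0.9145c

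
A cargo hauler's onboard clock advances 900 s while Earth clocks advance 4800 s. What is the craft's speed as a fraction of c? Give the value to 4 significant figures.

γ = Δt/τ₀ = 4800/900 = 5.33333
β = √(1 − 1/γ²) = √(1 − 1/5.33333²) = 0.9823

β ≈ 0.9823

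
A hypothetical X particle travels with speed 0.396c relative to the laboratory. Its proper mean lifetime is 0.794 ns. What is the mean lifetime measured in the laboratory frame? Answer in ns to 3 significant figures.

Δt ≈ 0.865 ns

γ = 1/√(1 − 0.396²) = 1.0890
Time dilation: Δt = γτ₀ = 1.0890 × 0.794 ns = 0.865 ns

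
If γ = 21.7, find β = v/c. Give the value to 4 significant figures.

β ≈ 0.9989

β = √(1 − 1/γ²) = √(1 − 1/21.7²) = √(0.997876) = 0.9989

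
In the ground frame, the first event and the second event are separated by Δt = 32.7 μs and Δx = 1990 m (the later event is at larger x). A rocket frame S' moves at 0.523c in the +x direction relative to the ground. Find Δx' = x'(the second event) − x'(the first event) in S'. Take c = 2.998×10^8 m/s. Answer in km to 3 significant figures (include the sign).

Δx' ≈ -3.68 km

γ = 1/√(1 − 0.523²) = 1.1733
Δx' = γ(Δx − vΔt) = 1.1733 × (1990 m − 0.523×(2.998×10^8 m/s)×32.7×10^-6 s)
= 1.1733 × (-3137.2 m) = -3.68 km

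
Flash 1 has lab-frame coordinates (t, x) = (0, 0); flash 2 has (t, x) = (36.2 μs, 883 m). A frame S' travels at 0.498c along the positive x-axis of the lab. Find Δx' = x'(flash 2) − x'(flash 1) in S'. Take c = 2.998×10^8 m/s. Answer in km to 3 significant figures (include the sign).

γ = 1/√(1 − 0.498²) = 1.1532
Δx' = γ(Δx − vΔt) = 1.1532 × (883 m − 0.498×(2.998×10^8 m/s)×36.2×10^-6 s)
= 1.1532 × (-4521.7 m) = -5.21 km

Δx' ≈ -5.21 km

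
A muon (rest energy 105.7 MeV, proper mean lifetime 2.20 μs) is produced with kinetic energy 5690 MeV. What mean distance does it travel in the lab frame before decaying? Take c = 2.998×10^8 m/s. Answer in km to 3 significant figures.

d ≈ 36.2 km

γ = 1 + K/(m₀c²) = 1 + 5690/105.7 = 54.832
β = √(1 − 1/γ²) = 0.99983
Dilated lifetime: γτ₀ = 54.832 × 2.20 μs = 120.63 μs
d = βc·γτ₀ = 0.99983 × (2.998×10^8 m/s) × 0.00012063 s = 36.2 km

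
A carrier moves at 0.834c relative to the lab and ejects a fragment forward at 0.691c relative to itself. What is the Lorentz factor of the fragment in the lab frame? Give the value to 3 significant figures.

u_lab = (0.691 + 0.834)/(1 + 0.691×0.834) = 1.525/1.57629 = 0.967459
γ = 1/√(1 − 0.967459²) = 3.95

γ ≈ 3.95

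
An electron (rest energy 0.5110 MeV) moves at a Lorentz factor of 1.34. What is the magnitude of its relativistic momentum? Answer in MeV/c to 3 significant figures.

p ≈ 0.456 MeV/c

β = √(1 − 1/γ²) = √(1 − 1/1.34²) = 0.66564
p = γβm₀c = 1.34 × 0.66564 × 0.5110 MeV/c = 0.456 MeV/c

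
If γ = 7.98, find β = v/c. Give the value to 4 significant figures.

β ≈ 0.9921

β = √(1 − 1/γ²) = √(1 − 1/7.98²) = √(0.984297) = 0.9921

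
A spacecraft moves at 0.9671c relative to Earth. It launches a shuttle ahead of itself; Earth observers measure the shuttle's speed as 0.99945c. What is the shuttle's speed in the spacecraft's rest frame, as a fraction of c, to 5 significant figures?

Inverse velocity addition: u' = (u − v)/(1 − uv/c²)
= (0.99945 − 0.9671)/(1 − 0.99945×0.9671) = 0.032350/0.03343191 = 0.96764

u' ≈ 0.96764c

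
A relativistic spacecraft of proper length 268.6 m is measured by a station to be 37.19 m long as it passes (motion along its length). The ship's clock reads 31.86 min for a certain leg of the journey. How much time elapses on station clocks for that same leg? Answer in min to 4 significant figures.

Length contraction ⇒ γ = L₀/L = 268.6/37.19 = 7.22237
Time dilation: Δt = γτ₀ = 7.22237 × 31.86 min = 230.1 min

Δt ≈ 230.1 min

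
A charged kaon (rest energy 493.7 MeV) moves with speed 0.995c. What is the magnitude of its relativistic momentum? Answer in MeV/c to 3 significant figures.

p ≈ 4920 MeV/c

γ = 1/√(1 − 0.995²) = 10.013
p = γβm₀c = 10.013 × 0.995 × 493.7 MeV/c = 4920 MeV/c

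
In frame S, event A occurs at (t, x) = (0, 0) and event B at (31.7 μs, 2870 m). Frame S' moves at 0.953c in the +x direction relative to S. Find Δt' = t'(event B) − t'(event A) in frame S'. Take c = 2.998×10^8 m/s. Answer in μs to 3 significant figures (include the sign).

Δt' ≈ 74.5 μs

γ = 1/√(1 − 0.953²) = 3.3007
Δt' = γ(Δt − vΔx/c²) = 3.3007 × (31.7 μs − 0.953×2870 m / (2.998×10^8 m/s))
= 3.3007 × (22.577 μs) = 74.5 μs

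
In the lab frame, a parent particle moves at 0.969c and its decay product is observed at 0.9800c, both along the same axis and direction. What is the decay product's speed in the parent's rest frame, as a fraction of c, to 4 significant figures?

u' ≈ 0.2183c

Inverse velocity addition: u' = (u − v)/(1 − uv/c²)
= (0.9800 − 0.969)/(1 − 0.9800×0.969) = 0.01100/0.0503800 = 0.2183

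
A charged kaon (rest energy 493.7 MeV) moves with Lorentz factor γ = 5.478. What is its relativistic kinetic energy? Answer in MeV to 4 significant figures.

γ = 5.478 (given)
K = (γ − 1)m₀c² = (5.478 − 1) × 493.7 MeV = 4.47800 × 493.7 MeV = 2211 MeV

K ≈ 2211 MeV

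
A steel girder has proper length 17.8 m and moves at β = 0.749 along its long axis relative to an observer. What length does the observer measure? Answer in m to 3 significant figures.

L ≈ 11.8 m

γ = 1/√(1 − 0.749²) = 1.5093
Length contraction: L = L₀/γ = 17.8/1.5093 = 11.8 m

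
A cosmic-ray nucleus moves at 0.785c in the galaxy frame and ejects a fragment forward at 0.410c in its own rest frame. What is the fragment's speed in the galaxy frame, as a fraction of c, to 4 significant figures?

Compose boost 2: (0.410 + 0.785)/(1 + 0.410×0.785) = 1.195/1.32185 = 0.9040

u ≈ 0.9040c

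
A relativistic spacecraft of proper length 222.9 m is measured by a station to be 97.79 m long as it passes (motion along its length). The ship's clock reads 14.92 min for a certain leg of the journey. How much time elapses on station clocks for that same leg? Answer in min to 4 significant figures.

Δt ≈ 34.01 min

Length contraction ⇒ γ = L₀/L = 222.9/97.79 = 2.27937
Time dilation: Δt = γτ₀ = 2.27937 × 14.92 min = 34.01 min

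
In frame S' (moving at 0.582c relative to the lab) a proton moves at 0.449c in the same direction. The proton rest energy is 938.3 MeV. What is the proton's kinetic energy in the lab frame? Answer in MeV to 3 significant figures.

u_lab = (0.449 + 0.582)/(1 + 0.449×0.582) = 0.817399
γ = 1/√(1 − 0.817399²) = 1.7359
K = (γ − 1)m₀c² = (1.7359 − 1) × 938.3 = 0.73589 × 938.3 = 690 MeV

K ≈ 690 MeV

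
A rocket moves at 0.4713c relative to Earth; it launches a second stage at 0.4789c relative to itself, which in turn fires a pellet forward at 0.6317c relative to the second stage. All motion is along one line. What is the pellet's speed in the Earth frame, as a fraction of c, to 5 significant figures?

u ≈ 0.94443c

Compose boost 2: (0.4789 + 0.4713)/(1 + 0.4789×0.4713) = 0.95020/1.225706 = 0.7752270
Compose boost 3: (0.6317 + 0.7752270)/(1 + 0.6317×0.7752270) = 1.406927/1.489711 = 0.94443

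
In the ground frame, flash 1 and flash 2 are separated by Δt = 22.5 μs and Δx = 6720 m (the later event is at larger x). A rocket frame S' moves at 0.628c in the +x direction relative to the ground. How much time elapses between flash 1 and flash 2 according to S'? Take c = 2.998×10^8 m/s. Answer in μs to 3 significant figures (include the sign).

Δt' ≈ 10.8 μs

γ = 1/√(1 − 0.628²) = 1.2850
Δt' = γ(Δt − vΔx/c²) = 1.2850 × (22.5 μs − 0.628×6720 m / (2.998×10^8 m/s))
= 1.2850 × (8.4234 μs) = 10.8 μs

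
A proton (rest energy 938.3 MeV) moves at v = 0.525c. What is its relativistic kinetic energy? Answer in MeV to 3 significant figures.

K ≈ 164 MeV

γ = 1/√(1 − 0.525²) = 1.1749
K = (γ − 1)m₀c² = (1.1749 − 1) × 938.3 MeV = 0.17495 × 938.3 MeV = 164 MeV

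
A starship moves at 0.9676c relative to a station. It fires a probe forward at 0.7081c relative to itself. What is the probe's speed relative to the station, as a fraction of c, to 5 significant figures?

u ≈ 0.99439c

Relativistic velocity addition: u = (u' + v)/(1 + u'v/c²)
= (0.7081 + 0.9676)/(1 + 0.7081×0.9676) = 1.6757/1.685158 = 0.99439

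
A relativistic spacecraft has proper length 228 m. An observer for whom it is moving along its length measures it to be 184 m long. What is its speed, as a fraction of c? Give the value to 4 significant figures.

β ≈ 0.5905

γ = L₀/L = 228/184 = 1.23913
β = √(1 − 1/γ²) = 0.5905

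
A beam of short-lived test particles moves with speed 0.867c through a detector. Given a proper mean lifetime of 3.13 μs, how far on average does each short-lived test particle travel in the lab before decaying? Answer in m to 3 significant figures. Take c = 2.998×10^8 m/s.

γ = 1/√(1 − 0.867²) = 2.0068
Dilated lifetime: Δt = γτ₀ = 2.0068 × 3.13 μs = 6.2813 μs
d = vΔt = 0.867c × 6.2813 μs = 2.5993×10^8 m/s × 6.2813×10^-6 s = 1630 m

d ≈ 1630 m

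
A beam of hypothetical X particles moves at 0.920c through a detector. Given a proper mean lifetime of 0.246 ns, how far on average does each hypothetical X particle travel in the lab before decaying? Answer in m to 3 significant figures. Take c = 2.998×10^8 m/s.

d ≈ 0.173 m

γ = 1/√(1 − 0.920²) = 2.5516
Dilated lifetime: Δt = γτ₀ = 2.5516 × 0.246 ns = 0.62768 ns
d = vΔt = 0.920c × 0.62768 ns = 2.7582×10^8 m/s × 6.2768×10^-10 s = 0.173 m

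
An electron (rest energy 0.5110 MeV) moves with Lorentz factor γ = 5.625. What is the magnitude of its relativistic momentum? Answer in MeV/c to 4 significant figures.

p ≈ 2.829 MeV/c

β = √(1 − 1/γ²) = √(1 − 1/5.625²) = 0.984071
p = γβm₀c = 5.625 × 0.984071 × 0.5110 MeV/c = 2.829 MeV/c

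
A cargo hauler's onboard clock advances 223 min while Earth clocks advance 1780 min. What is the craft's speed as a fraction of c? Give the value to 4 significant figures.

γ = Δt/τ₀ = 1780/223 = 7.98206
β = √(1 − 1/γ²) = √(1 − 1/7.98206²) = 0.9921

β ≈ 0.9921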